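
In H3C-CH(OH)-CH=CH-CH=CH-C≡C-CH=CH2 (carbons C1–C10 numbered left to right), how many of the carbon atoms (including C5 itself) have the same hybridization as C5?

C5 is sp2 (one π bond).
C1: sp3
C2: sp3
C3: sp2 ✓
C4: sp2 ✓
C5: sp2 ✓
C6: sp2 ✓
C7: sp
C8: sp
C9: sp2 ✓
C10: sp2 ✓
6 carbons are sp2.

6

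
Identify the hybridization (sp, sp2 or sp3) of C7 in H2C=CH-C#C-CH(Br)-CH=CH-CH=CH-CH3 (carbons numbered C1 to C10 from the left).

sp^2

C7 is sp2: 3 σ bonds, plus one π bond, 3 electron-density regions.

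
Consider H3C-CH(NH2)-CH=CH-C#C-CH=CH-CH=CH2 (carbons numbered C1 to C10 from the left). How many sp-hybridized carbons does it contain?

C1: sp3
C2: sp3
C3: sp2
C4: sp2
C5: sp ✓
C6: sp ✓
C7: sp2
C8: sp2
C9: sp2
C10: sp2
C5, C6 → 2 sp carbons.

2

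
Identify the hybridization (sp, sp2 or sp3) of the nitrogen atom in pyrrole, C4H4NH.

N has three σ bonds; its lone pair occupies the p orbital and is part of the aromatic π system, so N is sp2 (not the sp3 a naive steric count of 4 would give).

sp^2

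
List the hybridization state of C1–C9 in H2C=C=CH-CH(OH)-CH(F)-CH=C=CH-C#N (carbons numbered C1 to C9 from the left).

C1 sp2, C2 sp, C3 sp2, C4 sp3, C5 sp3, C6 sp2, C7 sp, C8 sp2, C9 sp

C1: 3 σ bonds, plus one π bond; 3 regions of electron density → sp2.
C2 — 2 σ bonds, plus two π bonds. Steric number 2, so sp.
C3 (3 σ bonds, plus one π bond) has steric number 3: sp2.
C4 carries 4 σ bonds, giving a steric number of 4, so it is sp3.
C5 has 4 σ bonds: steric number 4 → sp3.
C6: 3 σ bonds, plus one π bond; 3 regions of electron density → sp2.
C7: 2 σ bonds, plus two π bonds — 2 electron domains, sp.
C8 is sp2: 3 σ bonds, plus one π bond, 3 electron-density regions.
C9 has 2 σ bonds, plus two π bonds: steric number 2 → sp.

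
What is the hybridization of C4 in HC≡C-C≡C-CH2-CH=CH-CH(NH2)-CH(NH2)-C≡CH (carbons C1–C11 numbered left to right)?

C4 has 2 σ bonds, plus two π bonds: steric number 2 → sp.

sp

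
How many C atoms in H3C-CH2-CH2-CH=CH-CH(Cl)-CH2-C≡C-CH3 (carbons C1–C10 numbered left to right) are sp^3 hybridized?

C1: sp3 ✓
C2: sp3 ✓
C3: sp3 ✓
C4: sp2
C5: sp2
C6: sp3 ✓
C7: sp3 ✓
C8: sp
C9: sp
C10: sp3 ✓
C1, C2, C3, C6, C7, C10 → 6 sp3 carbons.

6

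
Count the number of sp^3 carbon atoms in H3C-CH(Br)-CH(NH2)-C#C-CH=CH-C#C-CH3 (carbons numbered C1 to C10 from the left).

4

C1: sp3 ✓
C2: sp3 ✓
C3: sp3 ✓
C4: sp
C5: sp
C6: sp2
C7: sp2
C8: sp
C9: sp
C10: sp3 ✓
C1, C2, C3, C10 → 4 sp3 carbons.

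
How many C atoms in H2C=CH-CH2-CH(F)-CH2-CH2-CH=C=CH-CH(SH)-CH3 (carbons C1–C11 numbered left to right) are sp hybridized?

C1: sp2
C2: sp2
C3: sp3
C4: sp3
C5: sp3
C6: sp3
C7: sp2
C8: sp ✓
C9: sp2
C10: sp3
C11: sp3
C8 → 1 sp carbon.

1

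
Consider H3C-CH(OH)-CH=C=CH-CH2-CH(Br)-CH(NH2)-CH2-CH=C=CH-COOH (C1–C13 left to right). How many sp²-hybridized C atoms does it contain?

C1: sp3
C2: sp3
C3: sp2 ✓
C4: sp
C5: sp2 ✓
C6: sp3
C7: sp3
C8: sp3
C9: sp3
C10: sp2 ✓
C11: sp
C12: sp2 ✓
C13: sp2 ✓
C3, C5, C10, C12, C13 → 5 sp2 carbons.

5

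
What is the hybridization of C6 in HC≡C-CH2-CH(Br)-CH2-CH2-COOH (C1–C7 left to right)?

sp^3

C6: 4 σ bonds — 4 electron domains, sp3.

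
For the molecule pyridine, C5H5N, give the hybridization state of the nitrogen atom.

N has two σ bonds and one lone pair in the ring plane (steric number 3 → sp2); its p orbital contributes one electron to the aromatic π system via the C=N double bond.

sp^2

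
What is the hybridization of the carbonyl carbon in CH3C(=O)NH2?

sp2

The carbonyl carbon carries 3 σ bonds, plus one π bond, giving a steric number of 3, so it is sp2.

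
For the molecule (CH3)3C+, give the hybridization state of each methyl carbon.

sp3

Each methyl carbon — 4 σ bonds. Steric number 4, so sp3.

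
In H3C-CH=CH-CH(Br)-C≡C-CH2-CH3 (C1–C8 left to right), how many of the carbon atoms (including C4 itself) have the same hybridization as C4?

C4 is sp3 (only σ bonds).
C1: sp3 ✓
C2: sp2
C3: sp2
C4: sp3 ✓
C5: sp
C6: sp
C7: sp3 ✓
C8: sp3 ✓
4 carbons are sp3.

4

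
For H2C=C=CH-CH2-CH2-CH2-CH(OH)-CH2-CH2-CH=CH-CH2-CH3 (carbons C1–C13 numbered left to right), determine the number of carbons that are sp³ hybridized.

8

C1: sp2
C2: sp
C3: sp2
C4: sp3 ✓
C5: sp3 ✓
C6: sp3 ✓
C7: sp3 ✓
C8: sp3 ✓
C9: sp3 ✓
C10: sp2
C11: sp2
C12: sp3 ✓
C13: sp3 ✓
C4, C5, C6, C7, C8, C9, C12, C13 → 8 sp3 carbons.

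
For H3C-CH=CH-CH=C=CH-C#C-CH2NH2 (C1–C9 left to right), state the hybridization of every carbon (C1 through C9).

C1: 4 σ bonds; 4 regions of electron density → sp3.
C2: 3 σ bonds, plus one π bond — 3 electron domains, sp2.
C3 has 3 σ bonds, plus one π bond: steric number 3 → sp2.
C4 is sp2: 3 σ bonds, plus one π bond, 3 electron-density regions.
C5: 2 σ bonds, plus two π bonds — 2 electron domains, sp.
C6 (3 σ bonds, plus one π bond) has steric number 3: sp2.
C7 is sp: 2 σ bonds, plus two π bonds, 2 electron-density regions.
C8 — 2 σ bonds, plus two π bonds. Steric number 2, so sp.
C9: 4 σ bonds; 4 regions of electron density → sp3.

C1 sp3, C2 sp2, C3 sp2, C4 sp2, C5 sp, C6 sp2, C7 sp, C8 sp, C9 sp3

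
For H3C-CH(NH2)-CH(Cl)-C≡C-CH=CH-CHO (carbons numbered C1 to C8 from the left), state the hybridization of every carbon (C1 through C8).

C1 sp3, C2 sp3, C3 sp3, C4 sp, C5 sp, C6 sp2, C7 sp2, C8 sp2

C1: 4 σ bonds — 4 electron domains, sp3.
C2: 4 σ bonds; 4 regions of electron density → sp3.
C3 carries 4 σ bonds, giving a steric number of 4, so it is sp3.
C4: 2 σ bonds, plus two π bonds; 2 regions of electron density → sp.
C5: 2 σ bonds, plus two π bonds; 2 regions of electron density → sp.
C6 is sp2: 3 σ bonds, plus one π bond, 3 electron-density regions.
C7 is sp2: 3 σ bonds, plus one π bond, 3 electron-density regions.
C8: 3 σ bonds, plus one π bond — 3 electron domains, sp2.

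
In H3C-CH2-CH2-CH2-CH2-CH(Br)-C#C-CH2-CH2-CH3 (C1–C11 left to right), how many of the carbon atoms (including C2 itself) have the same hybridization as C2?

C2 is sp3 (only σ bonds).
C1: sp3 ✓
C2: sp3 ✓
C3: sp3 ✓
C4: sp3 ✓
C5: sp3 ✓
C6: sp3 ✓
C7: sp
C8: sp
C9: sp3 ✓
C10: sp3 ✓
C11: sp3 ✓
9 carbons are sp3.

9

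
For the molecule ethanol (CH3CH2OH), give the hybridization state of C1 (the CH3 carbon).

C1 (the CH3 carbon) has 4 σ bonds: steric number 4 → sp3.

sp3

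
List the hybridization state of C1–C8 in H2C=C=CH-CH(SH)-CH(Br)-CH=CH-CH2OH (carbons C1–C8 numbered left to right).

C1: 3 σ bonds, plus one π bond — 3 electron domains, sp2.
C2 has 2 σ bonds, plus two π bonds: steric number 2 → sp.
C3: 3 σ bonds, plus one π bond; 3 regions of electron density → sp2.
C4 carries 4 σ bonds, giving a steric number of 4, so it is sp3.
C5 is sp3: 4 σ bonds, 4 electron-density regions.
C6 is sp2: 3 σ bonds, plus one π bond, 3 electron-density regions.
C7: 3 σ bonds, plus one π bond; 3 regions of electron density → sp2.
C8 has 4 σ bonds: steric number 4 → sp3.

C1 sp2, C2 sp, C3 sp2, C4 sp3, C5 sp3, C6 sp2, C7 sp2, C8 sp3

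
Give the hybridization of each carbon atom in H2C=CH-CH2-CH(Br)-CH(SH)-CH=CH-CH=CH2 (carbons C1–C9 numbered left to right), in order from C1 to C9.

C1 sp2, C2 sp2, C3 sp3, C4 sp3, C5 sp3, C6 sp2, C7 sp2, C8 sp2, C9 sp2

C1 has 3 σ bonds, plus one π bond: steric number 3 → sp2.
C2 (3 σ bonds, plus one π bond) has steric number 3: sp2.
C3 has 4 σ bonds: steric number 4 → sp3.
C4 — 4 σ bonds. Steric number 4, so sp3.
C5 (4 σ bonds) has steric number 4: sp3.
C6 is sp2: 3 σ bonds, plus one π bond, 3 electron-density regions.
C7 is sp2: 3 σ bonds, plus one π bond, 3 electron-density regions.
C8: 3 σ bonds, plus one π bond; 3 regions of electron density → sp2.
C9 — 3 σ bonds, plus one π bond. Steric number 3, so sp2.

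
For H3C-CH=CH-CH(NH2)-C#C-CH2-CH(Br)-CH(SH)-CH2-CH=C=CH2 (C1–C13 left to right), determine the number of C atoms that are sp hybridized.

3

C1: sp3
C2: sp2
C3: sp2
C4: sp3
C5: sp ✓
C6: sp ✓
C7: sp3
C8: sp3
C9: sp3
C10: sp3
C11: sp2
C12: sp ✓
C13: sp2
C5, C6, C12 → 3 sp carbons.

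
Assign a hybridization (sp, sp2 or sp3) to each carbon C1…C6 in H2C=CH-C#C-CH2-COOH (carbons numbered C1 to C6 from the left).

C1 (3 σ bonds, plus one π bond) has steric number 3: sp2.
C2 has 3 σ bonds, plus one π bond: steric number 3 → sp2.
C3 has 2 σ bonds, plus two π bonds: steric number 2 → sp.
C4: 2 σ bonds, plus two π bonds; 2 regions of electron density → sp.
C5 (4 σ bonds) has steric number 4: sp3.
C6 carries 3 σ bonds, plus one π bond, giving a steric number of 3, so it is sp2.

C1 sp2, C2 sp2, C3 sp, C4 sp, C5 sp3, C6 sp2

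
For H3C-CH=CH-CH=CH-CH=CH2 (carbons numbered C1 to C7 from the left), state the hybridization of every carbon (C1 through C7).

C1 carries 4 σ bonds, giving a steric number of 4, so it is sp3.
C2 carries 3 σ bonds, plus one π bond, giving a steric number of 3, so it is sp2.
C3 (3 σ bonds, plus one π bond) has steric number 3: sp2.
C4 carries 3 σ bonds, plus one π bond, giving a steric number of 3, so it is sp2.
C5: 3 σ bonds, plus one π bond; 3 regions of electron density → sp2.
C6 (3 σ bonds, plus one π bond) has steric number 3: sp2.
C7: 3 σ bonds, plus one π bond; 3 regions of electron density → sp2.

C1 sp3, C2 sp2, C3 sp2, C4 sp2, C5 sp2, C6 sp2, C7 sp2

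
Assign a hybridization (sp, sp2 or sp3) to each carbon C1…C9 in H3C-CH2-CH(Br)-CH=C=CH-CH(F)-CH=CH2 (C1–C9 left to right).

C1 (4 σ bonds) has steric number 4: sp3.
C2 has 4 σ bonds: steric number 4 → sp3.
C3 is sp3: 4 σ bonds, 4 electron-density regions.
C4: 3 σ bonds, plus one π bond — 3 electron domains, sp2.
C5 has 2 σ bonds, plus two π bonds: steric number 2 → sp.
C6 — 3 σ bonds, plus one π bond. Steric number 3, so sp2.
C7 is sp3: 4 σ bonds, 4 electron-density regions.
C8: 3 σ bonds, plus one π bond; 3 regions of electron density → sp2.
C9 has 3 σ bonds, plus one π bond: steric number 3 → sp2.

C1 sp3, C2 sp3, C3 sp3, C4 sp2, C5 sp, C6 sp2, C7 sp3, C8 sp2, C9 sp2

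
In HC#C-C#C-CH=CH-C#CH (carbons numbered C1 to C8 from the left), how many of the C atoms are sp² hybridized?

2

C1: sp
C2: sp
C3: sp
C4: sp
C5: sp2 ✓
C6: sp2 ✓
C7: sp
C8: sp
C5, C6 → 2 sp2 carbons.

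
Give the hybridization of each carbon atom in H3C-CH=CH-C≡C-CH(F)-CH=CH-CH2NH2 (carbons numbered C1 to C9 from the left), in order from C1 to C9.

C1 sp3, C2 sp2, C3 sp2, C4 sp, C5 sp, C6 sp3, C7 sp2, C8 sp2, C9 sp3

C1 has 4 σ bonds: steric number 4 → sp3.
C2 (3 σ bonds, plus one π bond) has steric number 3: sp2.
C3 has 3 σ bonds, plus one π bond: steric number 3 → sp2.
C4: 2 σ bonds, plus two π bonds — 2 electron domains, sp.
C5: 2 σ bonds, plus two π bonds — 2 electron domains, sp.
C6 — 4 σ bonds. Steric number 4, so sp3.
C7 carries 3 σ bonds, plus one π bond, giving a steric number of 3, so it is sp2.
C8 carries 3 σ bonds, plus one π bond, giving a steric number of 3, so it is sp2.
C9: 4 σ bonds — 4 electron domains, sp3.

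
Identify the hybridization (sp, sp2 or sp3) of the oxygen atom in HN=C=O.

The oxygen atom carries 1 σ bond and 2 lone pairs, plus one π bond, giving a steric number of 3, so it is sp2.

sp2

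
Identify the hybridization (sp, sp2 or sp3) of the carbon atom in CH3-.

sp³

Three σ bonds + one lone pair = steric number 4 → sp3, pyramidal.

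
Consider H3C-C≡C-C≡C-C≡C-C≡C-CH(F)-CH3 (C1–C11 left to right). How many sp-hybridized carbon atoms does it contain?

C1: sp3
C2: sp ✓
C3: sp ✓
C4: sp ✓
C5: sp ✓
C6: sp ✓
C7: sp ✓
C8: sp ✓
C9: sp ✓
C10: sp3
C11: sp3
C2, C3, C4, C5, C6, C7, C8, C9 → 8 sp carbons.

8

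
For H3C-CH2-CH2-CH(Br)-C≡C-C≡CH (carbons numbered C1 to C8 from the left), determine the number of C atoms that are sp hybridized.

C1: sp3
C2: sp3
C3: sp3
C4: sp3
C5: sp ✓
C6: sp ✓
C7: sp ✓
C8: sp ✓
C5, C6, C7, C8 → 4 sp carbons.

4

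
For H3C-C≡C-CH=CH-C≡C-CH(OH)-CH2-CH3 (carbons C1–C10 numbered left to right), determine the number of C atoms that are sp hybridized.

4

C1: sp3
C2: sp ✓
C3: sp ✓
C4: sp2
C5: sp2
C6: sp ✓
C7: sp ✓
C8: sp3
C9: sp3
C10: sp3
C2, C3, C6, C7 → 4 sp carbons.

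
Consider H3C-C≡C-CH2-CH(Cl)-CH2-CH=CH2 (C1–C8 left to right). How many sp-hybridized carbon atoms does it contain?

C1: sp3
C2: sp ✓
C3: sp ✓
C4: sp3
C5: sp3
C6: sp3
C7: sp2
C8: sp2
C2, C3 → 2 sp carbons.

2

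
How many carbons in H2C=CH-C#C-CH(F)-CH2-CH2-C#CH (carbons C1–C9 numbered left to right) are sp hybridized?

C1: sp2
C2: sp2
C3: sp ✓
C4: sp ✓
C5: sp3
C6: sp3
C7: sp3
C8: sp ✓
C9: sp ✓
C3, C4, C8, C9 → 4 sp carbons.

4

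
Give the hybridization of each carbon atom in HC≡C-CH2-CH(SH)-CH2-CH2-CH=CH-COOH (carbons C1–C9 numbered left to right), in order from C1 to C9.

C1 has 2 σ bonds, plus two π bonds: steric number 2 → sp.
C2 carries 2 σ bonds, plus two π bonds, giving a steric number of 2, so it is sp.
C3 is sp3: 4 σ bonds, 4 electron-density regions.
C4 carries 4 σ bonds, giving a steric number of 4, so it is sp3.
C5 is sp3: 4 σ bonds, 4 electron-density regions.
C6: 4 σ bonds — 4 electron domains, sp3.
C7 is sp2: 3 σ bonds, plus one π bond, 3 electron-density regions.
C8 — 3 σ bonds, plus one π bond. Steric number 3, so sp2.
C9: 3 σ bonds, plus one π bond — 3 electron domains, sp2.

C1 sp, C2 sp, C3 sp3, C4 sp3, C5 sp3, C6 sp3, C7 sp2, C8 sp2, C9 sp2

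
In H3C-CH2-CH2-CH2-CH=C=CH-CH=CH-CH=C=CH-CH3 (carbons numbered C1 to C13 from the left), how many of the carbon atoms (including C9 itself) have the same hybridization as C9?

6

C9 is sp2 (one π bond).
C1: sp3
C2: sp3
C3: sp3
C4: sp3
C5: sp2 ✓
C6: sp
C7: sp2 ✓
C8: sp2 ✓
C9: sp2 ✓
C10: sp2 ✓
C11: sp
C12: sp2 ✓
C13: sp3
6 carbons are sp2.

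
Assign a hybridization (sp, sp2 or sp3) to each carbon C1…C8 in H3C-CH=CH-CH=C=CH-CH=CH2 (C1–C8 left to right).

C1 (4 σ bonds) has steric number 4: sp3.
C2 carries 3 σ bonds, plus one π bond, giving a steric number of 3, so it is sp2.
C3 is sp2: 3 σ bonds, plus one π bond, 3 electron-density regions.
C4 carries 3 σ bonds, plus one π bond, giving a steric number of 3, so it is sp2.
C5: 2 σ bonds, plus two π bonds — 2 electron domains, sp.
C6 is sp2: 3 σ bonds, plus one π bond, 3 electron-density regions.
C7 has 3 σ bonds, plus one π bond: steric number 3 → sp2.
C8: 3 σ bonds, plus one π bond — 3 electron domains, sp2.

C1 sp3, C2 sp2, C3 sp2, C4 sp2, C5 sp, C6 sp2, C7 sp2, C8 sp2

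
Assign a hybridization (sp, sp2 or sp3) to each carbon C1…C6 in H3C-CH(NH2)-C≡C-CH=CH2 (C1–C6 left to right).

C1 sp3, C2 sp3, C3 sp, C4 sp, C5 sp2, C6 sp2

C1 has 4 σ bonds: steric number 4 → sp3.
C2 carries 4 σ bonds, giving a steric number of 4, so it is sp3.
C3 carries 2 σ bonds, plus two π bonds, giving a steric number of 2, so it is sp.
C4: 2 σ bonds, plus two π bonds — 2 electron domains, sp.
C5: 3 σ bonds, plus one π bond; 3 regions of electron density → sp2.
C6: 3 σ bonds, plus one π bond — 3 electron domains, sp2.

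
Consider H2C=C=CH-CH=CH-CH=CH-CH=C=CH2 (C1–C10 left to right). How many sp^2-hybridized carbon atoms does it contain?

C1: sp2 ✓
C2: sp
C3: sp2 ✓
C4: sp2 ✓
C5: sp2 ✓
C6: sp2 ✓
C7: sp2 ✓
C8: sp2 ✓
C9: sp
C10: sp2 ✓
C1, C3, C4, C5, C6, C7, C8, C10 → 8 sp2 carbons.

8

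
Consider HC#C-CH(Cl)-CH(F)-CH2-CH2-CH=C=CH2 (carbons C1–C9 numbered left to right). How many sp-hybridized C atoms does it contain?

C1: sp ✓
C2: sp ✓
C3: sp3
C4: sp3
C5: sp3
C6: sp3
C7: sp2
C8: sp ✓
C9: sp2
C1, C2, C8 → 3 sp carbons.

3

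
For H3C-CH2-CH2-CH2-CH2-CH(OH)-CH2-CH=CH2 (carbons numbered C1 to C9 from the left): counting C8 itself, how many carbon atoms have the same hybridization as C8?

2

C8 is sp2 (one π bond).
C1: sp3
C2: sp3
C3: sp3
C4: sp3
C5: sp3
C6: sp3
C7: sp3
C8: sp2 ✓
C9: sp2 ✓
2 carbons are sp2.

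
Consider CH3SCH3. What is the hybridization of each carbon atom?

Each carbon atom carries 4 σ bonds, giving a steric number of 4, so it is sp3.

sp^3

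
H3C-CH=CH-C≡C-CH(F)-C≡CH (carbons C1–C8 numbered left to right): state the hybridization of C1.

sp3

C1 carries 4 σ bonds, giving a steric number of 4, so it is sp3.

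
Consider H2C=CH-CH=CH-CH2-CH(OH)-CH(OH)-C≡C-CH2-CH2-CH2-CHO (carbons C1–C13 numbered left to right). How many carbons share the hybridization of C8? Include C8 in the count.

2

C8 is sp (two π bonds).
C1: sp2
C2: sp2
C3: sp2
C4: sp2
C5: sp3
C6: sp3
C7: sp3
C8: sp ✓
C9: sp ✓
C10: sp3
C11: sp3
C12: sp3
C13: sp2
2 carbons are sp.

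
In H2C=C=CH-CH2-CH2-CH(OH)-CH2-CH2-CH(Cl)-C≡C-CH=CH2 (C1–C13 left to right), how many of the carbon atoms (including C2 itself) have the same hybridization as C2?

C2 is sp (two π bonds).
C1: sp2
C2: sp ✓
C3: sp2
C4: sp3
C5: sp3
C6: sp3
C7: sp3
C8: sp3
C9: sp3
C10: sp ✓
C11: sp ✓
C12: sp2
C13: sp2
3 carbons are sp.

3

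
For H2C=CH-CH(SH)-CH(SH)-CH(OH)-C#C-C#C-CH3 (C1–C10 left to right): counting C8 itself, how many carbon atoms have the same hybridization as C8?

C8 is sp (two π bonds).
C1: sp2
C2: sp2
C3: sp3
C4: sp3
C5: sp3
C6: sp ✓
C7: sp ✓
C8: sp ✓
C9: sp ✓
C10: sp3
4 carbons are sp.

4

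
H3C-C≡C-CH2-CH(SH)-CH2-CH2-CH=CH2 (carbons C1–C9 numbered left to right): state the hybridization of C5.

C5 has 4 σ bonds: steric number 4 → sp3.

sp3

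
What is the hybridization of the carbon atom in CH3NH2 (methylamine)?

The carbon atom carries 4 σ bonds, giving a steric number of 4, so it is sp3.

sp^3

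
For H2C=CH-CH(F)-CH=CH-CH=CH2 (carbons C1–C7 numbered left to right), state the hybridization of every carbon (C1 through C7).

C1 (3 σ bonds, plus one π bond) has steric number 3: sp2.
C2 (3 σ bonds, plus one π bond) has steric number 3: sp2.
C3 is sp3: 4 σ bonds, 4 electron-density regions.
C4 (3 σ bonds, plus one π bond) has steric number 3: sp2.
C5: 3 σ bonds, plus one π bond; 3 regions of electron density → sp2.
C6: 3 σ bonds, plus one π bond; 3 regions of electron density → sp2.
C7 has 3 σ bonds, plus one π bond: steric number 3 → sp2.

C1 sp2, C2 sp2, C3 sp3, C4 sp2, C5 sp2, C6 sp2, C7 sp2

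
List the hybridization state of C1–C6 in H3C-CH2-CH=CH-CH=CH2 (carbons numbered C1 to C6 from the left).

C1 sp3, C2 sp3, C3 sp2, C4 sp2, C5 sp2, C6 sp2

C1 — 4 σ bonds. Steric number 4, so sp3.
C2: 4 σ bonds — 4 electron domains, sp3.
C3 (3 σ bonds, plus one π bond) has steric number 3: sp2.
C4: 3 σ bonds, plus one π bond; 3 regions of electron density → sp2.
C5 is sp2: 3 σ bonds, plus one π bond, 3 electron-density regions.
C6: 3 σ bonds, plus one π bond — 3 electron domains, sp2.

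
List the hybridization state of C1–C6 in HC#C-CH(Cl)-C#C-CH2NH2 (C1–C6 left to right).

C1 sp, C2 sp, C3 sp3, C4 sp, C5 sp, C6 sp3

C1 — 2 σ bonds, plus two π bonds. Steric number 2, so sp.
C2 carries 2 σ bonds, plus two π bonds, giving a steric number of 2, so it is sp.
C3 — 4 σ bonds. Steric number 4, so sp3.
C4 carries 2 σ bonds, plus two π bonds, giving a steric number of 2, so it is sp.
C5 has 2 σ bonds, plus two π bonds: steric number 2 → sp.
C6 has 4 σ bonds: steric number 4 → sp3.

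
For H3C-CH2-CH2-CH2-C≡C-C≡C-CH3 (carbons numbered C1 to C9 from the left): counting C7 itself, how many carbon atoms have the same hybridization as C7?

4

C7 is sp (two π bonds).
C1: sp3
C2: sp3
C3: sp3
C4: sp3
C5: sp ✓
C6: sp ✓
C7: sp ✓
C8: sp ✓
C9: sp3
4 carbons are sp.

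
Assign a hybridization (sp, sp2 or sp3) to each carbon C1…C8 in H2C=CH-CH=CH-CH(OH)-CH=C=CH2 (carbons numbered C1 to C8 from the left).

C1 sp2, C2 sp2, C3 sp2, C4 sp2, C5 sp3, C6 sp2, C7 sp, C8 sp2

C1 carries 3 σ bonds, plus one π bond, giving a steric number of 3, so it is sp2.
C2 is sp2: 3 σ bonds, plus one π bond, 3 electron-density regions.
C3 — 3 σ bonds, plus one π bond. Steric number 3, so sp2.
C4 is sp2: 3 σ bonds, plus one π bond, 3 electron-density regions.
C5 carries 4 σ bonds, giving a steric number of 4, so it is sp3.
C6 is sp2: 3 σ bonds, plus one π bond, 3 electron-density regions.
C7 is sp: 2 σ bonds, plus two π bonds, 2 electron-density regions.
C8: 3 σ bonds, plus one π bond; 3 regions of electron density → sp2.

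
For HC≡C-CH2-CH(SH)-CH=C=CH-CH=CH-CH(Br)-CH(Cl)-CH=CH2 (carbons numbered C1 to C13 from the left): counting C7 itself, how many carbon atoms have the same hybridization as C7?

6

C7 is sp2 (one π bond).
C1: sp
C2: sp
C3: sp3
C4: sp3
C5: sp2 ✓
C6: sp
C7: sp2 ✓
C8: sp2 ✓
C9: sp2 ✓
C10: sp3
C11: sp3
C12: sp2 ✓
C13: sp2 ✓
6 carbons are sp2.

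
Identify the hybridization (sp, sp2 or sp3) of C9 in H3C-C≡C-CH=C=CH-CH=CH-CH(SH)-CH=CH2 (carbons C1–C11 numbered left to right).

C9 (4 σ bonds) has steric number 4: sp3.

sp³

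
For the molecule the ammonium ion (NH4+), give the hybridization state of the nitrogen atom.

Four σ bonds, no lone pair → sp3, tetrahedral.

sp3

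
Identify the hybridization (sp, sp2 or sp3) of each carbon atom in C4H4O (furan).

sp^2

Each carbon atom is sp2: 3 σ bonds, plus one π bond, 3 electron-density regions.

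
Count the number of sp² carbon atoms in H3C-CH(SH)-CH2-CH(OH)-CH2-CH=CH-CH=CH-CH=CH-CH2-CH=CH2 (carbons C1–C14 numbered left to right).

8

C1: sp3
C2: sp3
C3: sp3
C4: sp3
C5: sp3
C6: sp2 ✓
C7: sp2 ✓
C8: sp2 ✓
C9: sp2 ✓
C10: sp2 ✓
C11: sp2 ✓
C12: sp3
C13: sp2 ✓
C14: sp2 ✓
C6, C7, C8, C9, C10, C11, C13, C14 → 8 sp2 carbons.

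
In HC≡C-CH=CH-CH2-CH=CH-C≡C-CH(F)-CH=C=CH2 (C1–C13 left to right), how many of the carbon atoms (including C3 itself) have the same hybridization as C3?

6

C3 is sp2 (one π bond).
C1: sp
C2: sp
C3: sp2 ✓
C4: sp2 ✓
C5: sp3
C6: sp2 ✓
C7: sp2 ✓
C8: sp
C9: sp
C10: sp3
C11: sp2 ✓
C12: sp
C13: sp2 ✓
6 carbons are sp2.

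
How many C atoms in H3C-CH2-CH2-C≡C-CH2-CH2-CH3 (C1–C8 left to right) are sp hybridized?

2

C1: sp3
C2: sp3
C3: sp3
C4: sp ✓
C5: sp ✓
C6: sp3
C7: sp3
C8: sp3
C4, C5 → 2 sp carbons.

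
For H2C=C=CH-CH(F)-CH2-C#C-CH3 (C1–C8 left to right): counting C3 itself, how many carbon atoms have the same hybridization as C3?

C3 is sp2 (one π bond).
C1: sp2 ✓
C2: sp
C3: sp2 ✓
C4: sp3
C5: sp3
C6: sp
C7: sp
C8: sp3
2 carbons are sp2.

2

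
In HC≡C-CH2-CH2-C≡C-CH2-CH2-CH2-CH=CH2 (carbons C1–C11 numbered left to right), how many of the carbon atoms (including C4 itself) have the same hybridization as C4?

C4 is sp3 (only σ bonds).
C1: sp
C2: sp
C3: sp3 ✓
C4: sp3 ✓
C5: sp
C6: sp
C7: sp3 ✓
C8: sp3 ✓
C9: sp3 ✓
C10: sp2
C11: sp2
5 carbons are sp3.

5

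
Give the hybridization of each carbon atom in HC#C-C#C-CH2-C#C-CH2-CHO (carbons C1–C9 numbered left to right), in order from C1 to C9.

C1: 2 σ bonds, plus two π bonds — 2 electron domains, sp.
C2 has 2 σ bonds, plus two π bonds: steric number 2 → sp.
C3 (2 σ bonds, plus two π bonds) has steric number 2: sp.
C4: 2 σ bonds, plus two π bonds — 2 electron domains, sp.
C5 — 4 σ bonds. Steric number 4, so sp3.
C6 (2 σ bonds, plus two π bonds) has steric number 2: sp.
C7: 2 σ bonds, plus two π bonds — 2 electron domains, sp.
C8 has 4 σ bonds: steric number 4 → sp3.
C9 is sp2: 3 σ bonds, plus one π bond, 3 electron-density regions.

C1 sp, C2 sp, C3 sp, C4 sp, C5 sp3, C6 sp, C7 sp, C8 sp3, C9 sp2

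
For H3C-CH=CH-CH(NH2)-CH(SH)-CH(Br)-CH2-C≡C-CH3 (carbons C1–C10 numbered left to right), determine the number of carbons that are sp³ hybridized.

6

C1: sp3 ✓
C2: sp2
C3: sp2
C4: sp3 ✓
C5: sp3 ✓
C6: sp3 ✓
C7: sp3 ✓
C8: sp
C9: sp
C10: sp3 ✓
C1, C4, C5, C6, C7, C10 → 6 sp3 carbons.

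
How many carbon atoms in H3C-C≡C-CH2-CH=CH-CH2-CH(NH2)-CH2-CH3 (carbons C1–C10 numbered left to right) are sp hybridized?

C1: sp3
C2: sp ✓
C3: sp ✓
C4: sp3
C5: sp2
C6: sp2
C7: sp3
C8: sp3
C9: sp3
C10: sp3
C2, C3 → 2 sp carbons.

2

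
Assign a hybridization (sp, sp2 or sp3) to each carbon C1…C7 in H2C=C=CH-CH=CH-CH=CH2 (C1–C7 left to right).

C1 — 3 σ bonds, plus one π bond. Steric number 3, so sp2.
C2: 2 σ bonds, plus two π bonds — 2 electron domains, sp.
C3 has 3 σ bonds, plus one π bond: steric number 3 → sp2.
C4: 3 σ bonds, plus one π bond; 3 regions of electron density → sp2.
C5: 3 σ bonds, plus one π bond — 3 electron domains, sp2.
C6 — 3 σ bonds, plus one π bond. Steric number 3, so sp2.
C7 carries 3 σ bonds, plus one π bond, giving a steric number of 3, so it is sp2.

C1 sp2, C2 sp, C3 sp2, C4 sp2, C5 sp2, C6 sp2, C7 sp2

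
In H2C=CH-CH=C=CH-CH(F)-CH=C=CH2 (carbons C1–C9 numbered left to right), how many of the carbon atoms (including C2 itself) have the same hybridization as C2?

6

C2 is sp2 (one π bond).
C1: sp2 ✓
C2: sp2 ✓
C3: sp2 ✓
C4: sp
C5: sp2 ✓
C6: sp3
C7: sp2 ✓
C8: sp
C9: sp2 ✓
6 carbons are sp2.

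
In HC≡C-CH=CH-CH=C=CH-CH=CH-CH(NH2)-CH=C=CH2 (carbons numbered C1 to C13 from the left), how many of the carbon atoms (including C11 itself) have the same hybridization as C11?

C11 is sp2 (one π bond).
C1: sp
C2: sp
C3: sp2 ✓
C4: sp2 ✓
C5: sp2 ✓
C6: sp
C7: sp2 ✓
C8: sp2 ✓
C9: sp2 ✓
C10: sp3
C11: sp2 ✓
C12: sp
C13: sp2 ✓
8 carbons are sp2.

8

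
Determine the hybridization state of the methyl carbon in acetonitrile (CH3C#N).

sp³

The methyl carbon has 4 σ bonds: steric number 4 → sp3.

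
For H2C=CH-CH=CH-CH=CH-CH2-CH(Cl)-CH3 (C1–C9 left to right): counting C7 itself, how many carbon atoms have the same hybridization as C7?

3

C7 is sp3 (only σ bonds).
C1: sp2
C2: sp2
C3: sp2
C4: sp2
C5: sp2
C6: sp2
C7: sp3 ✓
C8: sp3 ✓
C9: sp3 ✓
3 carbons are sp3.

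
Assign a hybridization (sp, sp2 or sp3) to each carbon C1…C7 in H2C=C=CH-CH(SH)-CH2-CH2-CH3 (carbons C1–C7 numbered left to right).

C1 (3 σ bonds, plus one π bond) has steric number 3: sp2.
C2 carries 2 σ bonds, plus two π bonds, giving a steric number of 2, so it is sp.
C3 has 3 σ bonds, plus one π bond: steric number 3 → sp2.
C4 — 4 σ bonds. Steric number 4, so sp3.
C5 has 4 σ bonds: steric number 4 → sp3.
C6: 4 σ bonds — 4 electron domains, sp3.
C7: 4 σ bonds; 4 regions of electron density → sp3.

C1 sp2, C2 sp, C3 sp2, C4 sp3, C5 sp3, C6 sp3, C7 sp3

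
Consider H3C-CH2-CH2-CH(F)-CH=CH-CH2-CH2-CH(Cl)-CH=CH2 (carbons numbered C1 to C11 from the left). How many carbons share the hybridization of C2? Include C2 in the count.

7

C2 is sp3 (only σ bonds).
C1: sp3 ✓
C2: sp3 ✓
C3: sp3 ✓
C4: sp3 ✓
C5: sp2
C6: sp2
C7: sp3 ✓
C8: sp3 ✓
C9: sp3 ✓
C10: sp2
C11: sp2
7 carbons are sp3.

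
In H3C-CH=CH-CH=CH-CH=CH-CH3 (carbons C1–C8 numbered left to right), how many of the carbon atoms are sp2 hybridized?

C1: sp3
C2: sp2 ✓
C3: sp2 ✓
C4: sp2 ✓
C5: sp2 ✓
C6: sp2 ✓
C7: sp2 ✓
C8: sp3
C2, C3, C4, C5, C6, C7 → 6 sp2 carbons.

6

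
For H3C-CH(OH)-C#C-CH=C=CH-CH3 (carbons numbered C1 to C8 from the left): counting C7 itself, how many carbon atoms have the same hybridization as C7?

C7 is sp2 (one π bond).
C1: sp3
C2: sp3
C3: sp
C4: sp
C5: sp2 ✓
C6: sp
C7: sp2 ✓
C8: sp3
2 carbons are sp2.

2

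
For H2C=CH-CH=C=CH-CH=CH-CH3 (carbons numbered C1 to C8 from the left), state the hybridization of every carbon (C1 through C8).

C1 sp2, C2 sp2, C3 sp2, C4 sp, C5 sp2, C6 sp2, C7 sp2, C8 sp3

C1 (3 σ bonds, plus one π bond) has steric number 3: sp2.
C2: 3 σ bonds, plus one π bond — 3 electron domains, sp2.
C3 carries 3 σ bonds, plus one π bond, giving a steric number of 3, so it is sp2.
C4 (2 σ bonds, plus two π bonds) has steric number 2: sp.
C5 (3 σ bonds, plus one π bond) has steric number 3: sp2.
C6 (3 σ bonds, plus one π bond) has steric number 3: sp2.
C7: 3 σ bonds, plus one π bond — 3 electron domains, sp2.
C8: 4 σ bonds; 4 regions of electron density → sp3.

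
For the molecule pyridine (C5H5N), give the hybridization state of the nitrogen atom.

sp²

N has two σ bonds and one lone pair in the ring plane (steric number 3 → sp2); its p orbital contributes one electron to the aromatic π system via the C=N double bond.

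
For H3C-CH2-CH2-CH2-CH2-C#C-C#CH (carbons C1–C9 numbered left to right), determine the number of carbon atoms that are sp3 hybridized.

5

C1: sp3 ✓
C2: sp3 ✓
C3: sp3 ✓
C4: sp3 ✓
C5: sp3 ✓
C6: sp
C7: sp
C8: sp
C9: sp
C1, C2, C3, C4, C5 → 5 sp3 carbons.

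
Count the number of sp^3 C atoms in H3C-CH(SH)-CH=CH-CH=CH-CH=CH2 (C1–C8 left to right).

C1: sp3 ✓
C2: sp3 ✓
C3: sp2
C4: sp2
C5: sp2
C6: sp2
C7: sp2
C8: sp2
C1, C2 → 2 sp3 carbons.

2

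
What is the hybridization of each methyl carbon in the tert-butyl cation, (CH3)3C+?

sp³

Each methyl carbon: 4 σ bonds; 4 regions of electron density → sp3.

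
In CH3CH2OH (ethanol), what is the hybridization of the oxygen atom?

The oxygen atom: 2 σ bonds and 2 lone pairs; 4 regions of electron density → sp3.

sp³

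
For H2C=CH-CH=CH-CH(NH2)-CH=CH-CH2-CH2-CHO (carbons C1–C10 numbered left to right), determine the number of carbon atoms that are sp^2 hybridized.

C1: sp2 ✓
C2: sp2 ✓
C3: sp2 ✓
C4: sp2 ✓
C5: sp3
C6: sp2 ✓
C7: sp2 ✓
C8: sp3
C9: sp3
C10: sp2 ✓
C1, C2, C3, C4, C6, C7, C10 → 7 sp2 carbons.

7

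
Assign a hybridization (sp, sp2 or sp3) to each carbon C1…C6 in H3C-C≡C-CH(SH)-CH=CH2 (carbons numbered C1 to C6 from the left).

C1 is sp3: 4 σ bonds, 4 electron-density regions.
C2: 2 σ bonds, plus two π bonds; 2 regions of electron density → sp.
C3 (2 σ bonds, plus two π bonds) has steric number 2: sp.
C4 is sp3: 4 σ bonds, 4 electron-density regions.
C5 has 3 σ bonds, plus one π bond: steric number 3 → sp2.
C6 is sp2: 3 σ bonds, plus one π bond, 3 electron-density regions.

C1 sp3, C2 sp, C3 sp, C4 sp3, C5 sp2, C6 sp2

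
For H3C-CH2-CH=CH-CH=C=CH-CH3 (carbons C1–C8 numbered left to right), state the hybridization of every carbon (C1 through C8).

C1 sp3, C2 sp3, C3 sp2, C4 sp2, C5 sp2, C6 sp, C7 sp2, C8 sp3

C1: 4 σ bonds; 4 regions of electron density → sp3.
C2 has 4 σ bonds: steric number 4 → sp3.
C3 is sp2: 3 σ bonds, plus one π bond, 3 electron-density regions.
C4 is sp2: 3 σ bonds, plus one π bond, 3 electron-density regions.
C5 — 3 σ bonds, plus one π bond. Steric number 3, so sp2.
C6 has 2 σ bonds, plus two π bonds: steric number 2 → sp.
C7 has 3 σ bonds, plus one π bond: steric number 3 → sp2.
C8 — 4 σ bonds. Steric number 4, so sp3.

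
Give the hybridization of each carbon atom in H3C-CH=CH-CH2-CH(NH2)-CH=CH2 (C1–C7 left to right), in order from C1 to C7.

C1 sp3, C2 sp2, C3 sp2, C4 sp3, C5 sp3, C6 sp2, C7 sp2

C1 — 4 σ bonds. Steric number 4, so sp3.
C2 (3 σ bonds, plus one π bond) has steric number 3: sp2.
C3 carries 3 σ bonds, plus one π bond, giving a steric number of 3, so it is sp2.
C4 — 4 σ bonds. Steric number 4, so sp3.
C5: 4 σ bonds — 4 electron domains, sp3.
C6 — 3 σ bonds, plus one π bond. Steric number 3, so sp2.
C7 — 3 σ bonds, plus one π bond. Steric number 3, so sp2.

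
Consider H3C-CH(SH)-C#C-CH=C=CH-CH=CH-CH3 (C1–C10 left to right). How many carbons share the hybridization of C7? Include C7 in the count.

4

C7 is sp2 (one π bond).
C1: sp3
C2: sp3
C3: sp
C4: sp
C5: sp2 ✓
C6: sp
C7: sp2 ✓
C8: sp2 ✓
C9: sp2 ✓
C10: sp3
4 carbons are sp2.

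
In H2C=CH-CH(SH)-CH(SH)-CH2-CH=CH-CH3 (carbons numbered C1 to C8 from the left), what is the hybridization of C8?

sp^3

C8 (4 σ bonds) has steric number 4: sp3.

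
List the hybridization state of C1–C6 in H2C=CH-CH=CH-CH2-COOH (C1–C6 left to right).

C1 sp2, C2 sp2, C3 sp2, C4 sp2, C5 sp3, C6 sp2

C1 carries 3 σ bonds, plus one π bond, giving a steric number of 3, so it is sp2.
C2: 3 σ bonds, plus one π bond; 3 regions of electron density → sp2.
C3 is sp2: 3 σ bonds, plus one π bond, 3 electron-density regions.
C4 has 3 σ bonds, plus one π bond: steric number 3 → sp2.
C5 has 4 σ bonds: steric number 4 → sp3.
C6 is sp2: 3 σ bonds, plus one π bond, 3 electron-density regions.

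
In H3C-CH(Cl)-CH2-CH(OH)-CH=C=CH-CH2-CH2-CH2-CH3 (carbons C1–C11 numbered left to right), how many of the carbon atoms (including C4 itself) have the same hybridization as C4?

C4 is sp3 (only σ bonds).
C1: sp3 ✓
C2: sp3 ✓
C3: sp3 ✓
C4: sp3 ✓
C5: sp2
C6: sp
C7: sp2
C8: sp3 ✓
C9: sp3 ✓
C10: sp3 ✓
C11: sp3 ✓
8 carbons are sp3.

8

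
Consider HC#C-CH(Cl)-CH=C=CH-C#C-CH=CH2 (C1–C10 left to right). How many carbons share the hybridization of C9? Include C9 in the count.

4

C9 is sp2 (one π bond).
C1: sp
C2: sp
C3: sp3
C4: sp2 ✓
C5: sp
C6: sp2 ✓
C7: sp
C8: sp
C9: sp2 ✓
C10: sp2 ✓
4 carbons are sp2.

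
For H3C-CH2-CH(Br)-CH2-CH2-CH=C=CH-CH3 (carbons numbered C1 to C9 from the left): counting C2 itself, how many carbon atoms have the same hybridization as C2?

6

C2 is sp3 (only σ bonds).
C1: sp3 ✓
C2: sp3 ✓
C3: sp3 ✓
C4: sp3 ✓
C5: sp3 ✓
C6: sp2
C7: sp
C8: sp2
C9: sp3 ✓
6 carbons are sp3.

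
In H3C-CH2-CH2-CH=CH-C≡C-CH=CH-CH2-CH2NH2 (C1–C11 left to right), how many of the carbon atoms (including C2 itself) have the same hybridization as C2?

5

C2 is sp3 (only σ bonds).
C1: sp3 ✓
C2: sp3 ✓
C3: sp3 ✓
C4: sp2
C5: sp2
C6: sp
C7: sp
C8: sp2
C9: sp2
C10: sp3 ✓
C11: sp3 ✓
5 carbons are sp3.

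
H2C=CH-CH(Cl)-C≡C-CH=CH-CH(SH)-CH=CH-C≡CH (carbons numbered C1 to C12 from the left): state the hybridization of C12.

sp

C12: 2 σ bonds, plus two π bonds; 2 regions of electron density → sp.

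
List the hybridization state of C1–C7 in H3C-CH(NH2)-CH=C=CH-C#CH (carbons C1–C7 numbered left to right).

C1 — 4 σ bonds. Steric number 4, so sp3.
C2: 4 σ bonds; 4 regions of electron density → sp3.
C3 is sp2: 3 σ bonds, plus one π bond, 3 electron-density regions.
C4: 2 σ bonds, plus two π bonds; 2 regions of electron density → sp.
C5 has 3 σ bonds, plus one π bond: steric number 3 → sp2.
C6: 2 σ bonds, plus two π bonds; 2 regions of electron density → sp.
C7 (2 σ bonds, plus two π bonds) has steric number 2: sp.

C1 sp3, C2 sp3, C3 sp2, C4 sp, C5 sp2, C6 sp, C7 sp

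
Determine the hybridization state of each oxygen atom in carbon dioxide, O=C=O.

sp^2

One σ bond + two lone pairs = steric number 3 → sp2.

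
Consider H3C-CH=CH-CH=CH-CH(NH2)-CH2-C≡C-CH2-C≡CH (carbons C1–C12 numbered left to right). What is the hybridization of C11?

sp

C11 — 2 σ bonds, plus two π bonds. Steric number 2, so sp.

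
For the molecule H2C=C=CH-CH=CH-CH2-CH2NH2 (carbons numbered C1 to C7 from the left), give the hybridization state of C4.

sp²

C4 carries 3 σ bonds, plus one π bond, giving a steric number of 3, so it is sp2.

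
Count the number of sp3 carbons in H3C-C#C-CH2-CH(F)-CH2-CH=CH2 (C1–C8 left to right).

C1: sp3 ✓
C2: sp
C3: sp
C4: sp3 ✓
C5: sp3 ✓
C6: sp3 ✓
C7: sp2
C8: sp2
C1, C4, C5, C6 → 4 sp3 carbons.

4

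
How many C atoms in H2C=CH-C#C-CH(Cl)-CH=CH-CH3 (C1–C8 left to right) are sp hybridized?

2

C1: sp2
C2: sp2
C3: sp ✓
C4: sp ✓
C5: sp3
C6: sp2
C7: sp2
C8: sp3
C3, C4 → 2 sp carbons.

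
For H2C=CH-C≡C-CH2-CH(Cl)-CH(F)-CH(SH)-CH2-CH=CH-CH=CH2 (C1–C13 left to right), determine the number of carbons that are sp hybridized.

2

C1: sp2
C2: sp2
C3: sp ✓
C4: sp ✓
C5: sp3
C6: sp3
C7: sp3
C8: sp3
C9: sp3
C10: sp2
C11: sp2
C12: sp2
C13: sp2
C3, C4 → 2 sp carbons.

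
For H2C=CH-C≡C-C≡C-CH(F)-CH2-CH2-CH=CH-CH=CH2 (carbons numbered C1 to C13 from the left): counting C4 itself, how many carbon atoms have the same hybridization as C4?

C4 is sp (two π bonds).
C1: sp2
C2: sp2
C3: sp ✓
C4: sp ✓
C5: sp ✓
C6: sp ✓
C7: sp3
C8: sp3
C9: sp3
C10: sp2
C11: sp2
C12: sp2
C13: sp2
4 carbons are sp.

4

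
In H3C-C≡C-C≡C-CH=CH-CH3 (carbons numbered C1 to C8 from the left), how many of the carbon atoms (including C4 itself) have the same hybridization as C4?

4

C4 is sp (two π bonds).
C1: sp3
C2: sp ✓
C3: sp ✓
C4: sp ✓
C5: sp ✓
C6: sp2
C7: sp2
C8: sp3
4 carbons are sp.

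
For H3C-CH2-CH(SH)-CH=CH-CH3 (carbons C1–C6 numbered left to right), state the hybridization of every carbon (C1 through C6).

C1 sp3, C2 sp3, C3 sp3, C4 sp2, C5 sp2, C6 sp3

C1 is sp3: 4 σ bonds, 4 electron-density regions.
C2: 4 σ bonds; 4 regions of electron density → sp3.
C3: 4 σ bonds; 4 regions of electron density → sp3.
C4 has 3 σ bonds, plus one π bond: steric number 3 → sp2.
C5 is sp2: 3 σ bonds, plus one π bond, 3 electron-density regions.
C6 carries 4 σ bonds, giving a steric number of 4, so it is sp3.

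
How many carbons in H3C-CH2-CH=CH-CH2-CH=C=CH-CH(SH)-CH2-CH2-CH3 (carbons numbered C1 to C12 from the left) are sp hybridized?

1

C1: sp3
C2: sp3
C3: sp2
C4: sp2
C5: sp3
C6: sp2
C7: sp ✓
C8: sp2
C9: sp3
C10: sp3
C11: sp3
C12: sp3
C7 → 1 sp carbon.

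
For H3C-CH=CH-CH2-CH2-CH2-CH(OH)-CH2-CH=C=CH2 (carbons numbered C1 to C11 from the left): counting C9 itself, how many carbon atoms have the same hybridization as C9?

C9 is sp2 (one π bond).
C1: sp3
C2: sp2 ✓
C3: sp2 ✓
C4: sp3
C5: sp3
C6: sp3
C7: sp3
C8: sp3
C9: sp2 ✓
C10: sp
C11: sp2 ✓
4 carbons are sp2.

4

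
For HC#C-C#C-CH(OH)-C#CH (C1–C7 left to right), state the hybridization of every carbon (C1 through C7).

C1 sp, C2 sp, C3 sp, C4 sp, C5 sp3, C6 sp, C7 sp

C1 — 2 σ bonds, plus two π bonds. Steric number 2, so sp.
C2 (2 σ bonds, plus two π bonds) has steric number 2: sp.
C3: 2 σ bonds, plus two π bonds; 2 regions of electron density → sp.
C4 has 2 σ bonds, plus two π bonds: steric number 2 → sp.
C5 is sp3: 4 σ bonds, 4 electron-density regions.
C6 is sp: 2 σ bonds, plus two π bonds, 2 electron-density regions.
C7: 2 σ bonds, plus two π bonds; 2 regions of electron density → sp.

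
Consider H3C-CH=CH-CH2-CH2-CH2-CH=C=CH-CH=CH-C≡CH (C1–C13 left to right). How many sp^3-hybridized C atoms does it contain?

C1: sp3 ✓
C2: sp2
C3: sp2
C4: sp3 ✓
C5: sp3 ✓
C6: sp3 ✓
C7: sp2
C8: sp
C9: sp2
C10: sp2
C11: sp2
C12: sp
C13: sp
C1, C4, C5, C6 → 4 sp3 carbons.

4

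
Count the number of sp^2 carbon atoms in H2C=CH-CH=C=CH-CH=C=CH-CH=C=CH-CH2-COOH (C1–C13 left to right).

9

C1: sp2 ✓
C2: sp2 ✓
C3: sp2 ✓
C4: sp
C5: sp2 ✓
C6: sp2 ✓
C7: sp
C8: sp2 ✓
C9: sp2 ✓
C10: sp
C11: sp2 ✓
C12: sp3
C13: sp2 ✓
C1, C2, C3, C5, C6, C8, C9, C11, C13 → 9 sp2 carbons.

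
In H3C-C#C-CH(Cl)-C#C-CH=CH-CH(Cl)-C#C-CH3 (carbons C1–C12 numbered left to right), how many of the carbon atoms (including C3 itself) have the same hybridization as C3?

6

C3 is sp (two π bonds).
C1: sp3
C2: sp ✓
C3: sp ✓
C4: sp3
C5: sp ✓
C6: sp ✓
C7: sp2
C8: sp2
C9: sp3
C10: sp ✓
C11: sp ✓
C12: sp3
6 carbons are sp.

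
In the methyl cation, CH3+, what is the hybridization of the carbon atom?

sp^2

Three σ bonds to H, empty p orbital → sp2, trigonal planar.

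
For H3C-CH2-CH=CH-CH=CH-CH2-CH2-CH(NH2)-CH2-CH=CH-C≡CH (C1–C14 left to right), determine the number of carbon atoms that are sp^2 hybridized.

6

C1: sp3
C2: sp3
C3: sp2 ✓
C4: sp2 ✓
C5: sp2 ✓
C6: sp2 ✓
C7: sp3
C8: sp3
C9: sp3
C10: sp3
C11: sp2 ✓
C12: sp2 ✓
C13: sp
C14: sp
C3, C4, C5, C6, C11, C12 → 6 sp2 carbons.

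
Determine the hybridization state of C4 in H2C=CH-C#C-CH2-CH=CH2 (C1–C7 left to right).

C4 is sp: 2 σ bonds, plus two π bonds, 2 electron-density regions.

sp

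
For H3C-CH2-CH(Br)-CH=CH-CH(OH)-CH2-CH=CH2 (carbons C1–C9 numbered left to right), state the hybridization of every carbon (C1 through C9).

C1 has 4 σ bonds: steric number 4 → sp3.
C2 carries 4 σ bonds, giving a steric number of 4, so it is sp3.
C3 has 4 σ bonds: steric number 4 → sp3.
C4 (3 σ bonds, plus one π bond) has steric number 3: sp2.
C5 carries 3 σ bonds, plus one π bond, giving a steric number of 3, so it is sp2.
C6 is sp3: 4 σ bonds, 4 electron-density regions.
C7 (4 σ bonds) has steric number 4: sp3.
C8: 3 σ bonds, plus one π bond — 3 electron domains, sp2.
C9 has 3 σ bonds, plus one π bond: steric number 3 → sp2.

C1 sp3, C2 sp3, C3 sp3, C4 sp2, C5 sp2, C6 sp3, C7 sp3, C8 sp2, C9 sp2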